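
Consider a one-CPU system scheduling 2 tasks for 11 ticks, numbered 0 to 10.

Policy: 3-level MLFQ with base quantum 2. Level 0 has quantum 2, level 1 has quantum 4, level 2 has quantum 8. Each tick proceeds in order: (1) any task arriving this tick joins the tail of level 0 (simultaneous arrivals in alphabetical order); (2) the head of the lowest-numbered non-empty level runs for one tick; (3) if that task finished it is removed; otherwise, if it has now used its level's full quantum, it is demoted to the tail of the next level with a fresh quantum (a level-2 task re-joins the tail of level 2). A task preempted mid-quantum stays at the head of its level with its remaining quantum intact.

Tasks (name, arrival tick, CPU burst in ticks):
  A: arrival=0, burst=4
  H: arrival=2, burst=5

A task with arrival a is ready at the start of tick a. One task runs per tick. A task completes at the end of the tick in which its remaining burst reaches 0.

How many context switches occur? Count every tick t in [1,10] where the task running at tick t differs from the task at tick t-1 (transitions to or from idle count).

context switches = 4

t=0: L0/L1/L2 = A/-/- → run A
t=1: L0/L1/L2 = A/-/- → run A
t=2: L0/L1/L2 = H/A/- → run H
t=3: L0/L1/L2 = H/A/- → run H
t=4: L0/L1/L2 = -/AH/- → run A
t=5: L0/L1/L2 = -/AH/- → run A
t=6: L0/L1/L2 = -/H/- → run H
t=7: L0/L1/L2 = -/H/- → run H
t=8: L0/L1/L2 = -/H/- → run H
t=9: (idle)
t=10: (idle)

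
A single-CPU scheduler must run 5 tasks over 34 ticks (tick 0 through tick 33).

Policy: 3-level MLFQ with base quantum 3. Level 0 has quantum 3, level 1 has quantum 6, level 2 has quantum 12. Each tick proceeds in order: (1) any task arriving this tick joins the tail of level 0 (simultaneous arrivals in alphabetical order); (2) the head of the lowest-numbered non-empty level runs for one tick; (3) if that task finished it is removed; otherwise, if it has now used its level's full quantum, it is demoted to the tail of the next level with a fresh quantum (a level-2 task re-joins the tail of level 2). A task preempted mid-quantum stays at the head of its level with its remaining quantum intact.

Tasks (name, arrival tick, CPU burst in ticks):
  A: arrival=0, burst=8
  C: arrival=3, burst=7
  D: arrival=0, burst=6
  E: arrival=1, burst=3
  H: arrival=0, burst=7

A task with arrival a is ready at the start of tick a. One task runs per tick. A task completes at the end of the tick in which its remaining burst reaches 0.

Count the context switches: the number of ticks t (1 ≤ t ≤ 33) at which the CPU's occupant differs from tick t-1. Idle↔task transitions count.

t=0: L0/L1/L2 = ADH/-/- → run A
t=1: L0/L1/L2 = ADHE/-/- → run A
t=2: L0/L1/L2 = ADHE/-/- → run A
t=3: L0/L1/L2 = DHEC/A/- → run D
t=4: L0/L1/L2 = DHEC/A/- → run D
t=5: L0/L1/L2 = DHEC/A/- → run D
t=6: L0/L1/L2 = HEC/AD/- → run H
t=7: L0/L1/L2 = HEC/AD/- → run H
t=8: L0/L1/L2 = HEC/AD/- → run H
t=9: L0/L1/L2 = EC/ADH/- → run E
t=10: L0/L1/L2 = EC/ADH/- → run E
t=11: L0/L1/L2 = EC/ADH/- → run E
t=12: L0/L1/L2 = C/ADH/- → run C
t=13: L0/L1/L2 = C/ADH/- → run C
t=14: L0/L1/L2 = C/ADH/- → run C
t=15: L0/L1/L2 = -/ADHC/- → run A
t=16: L0/L1/L2 = -/ADHC/- → run A
t=17: L0/L1/L2 = -/ADHC/- → run A
t=18: L0/L1/L2 = -/ADHC/- → run A
t=19: L0/L1/L2 = -/ADHC/- → run A
t=20: L0/L1/L2 = -/DHC/- → run D
t=21: L0/L1/L2 = -/DHC/- → run D
t=22: L0/L1/L2 = -/DHC/- → run D
t=23: L0/L1/L2 = -/HC/- → run H
t=24: L0/L1/L2 = -/HC/- → run H
t=25: L0/L1/L2 = -/HC/- → run H
t=26: L0/L1/L2 = -/HC/- → run H
t=27: L0/L1/L2 = -/C/- → run C
t=28: L0/L1/L2 = -/C/- → run C
t=29: L0/L1/L2 = -/C/- → run C
t=30: L0/L1/L2 = -/C/- → run C
t=31: (idle)
t=32: (idle)
t=33: (idle)

context switches = 9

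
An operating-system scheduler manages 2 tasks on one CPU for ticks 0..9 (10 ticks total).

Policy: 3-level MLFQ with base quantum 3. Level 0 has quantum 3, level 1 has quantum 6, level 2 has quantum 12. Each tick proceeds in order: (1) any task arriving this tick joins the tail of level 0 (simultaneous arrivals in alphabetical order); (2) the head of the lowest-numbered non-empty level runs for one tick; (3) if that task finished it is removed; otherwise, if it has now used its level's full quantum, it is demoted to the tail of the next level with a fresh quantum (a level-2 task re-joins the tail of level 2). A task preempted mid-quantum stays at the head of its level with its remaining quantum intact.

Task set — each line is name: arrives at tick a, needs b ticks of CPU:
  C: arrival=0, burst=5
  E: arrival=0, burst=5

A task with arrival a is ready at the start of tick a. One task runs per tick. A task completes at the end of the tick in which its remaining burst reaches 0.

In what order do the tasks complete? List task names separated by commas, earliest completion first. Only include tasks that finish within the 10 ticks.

completion order = C, E

t=0: L0/L1/L2 = CE/-/- → run C
t=1: L0/L1/L2 = CE/-/- → run C
t=2: L0/L1/L2 = CE/-/- → run C
t=3: L0/L1/L2 = E/C/- → run E
t=4: L0/L1/L2 = E/C/- → run E
t=5: L0/L1/L2 = E/C/- → run E
t=6: L0/L1/L2 = -/CE/- → run C
t=7: L0/L1/L2 = -/CE/- → run C
t=8: L0/L1/L2 = -/E/- → run E
t=9: L0/L1/L2 = -/E/- → run E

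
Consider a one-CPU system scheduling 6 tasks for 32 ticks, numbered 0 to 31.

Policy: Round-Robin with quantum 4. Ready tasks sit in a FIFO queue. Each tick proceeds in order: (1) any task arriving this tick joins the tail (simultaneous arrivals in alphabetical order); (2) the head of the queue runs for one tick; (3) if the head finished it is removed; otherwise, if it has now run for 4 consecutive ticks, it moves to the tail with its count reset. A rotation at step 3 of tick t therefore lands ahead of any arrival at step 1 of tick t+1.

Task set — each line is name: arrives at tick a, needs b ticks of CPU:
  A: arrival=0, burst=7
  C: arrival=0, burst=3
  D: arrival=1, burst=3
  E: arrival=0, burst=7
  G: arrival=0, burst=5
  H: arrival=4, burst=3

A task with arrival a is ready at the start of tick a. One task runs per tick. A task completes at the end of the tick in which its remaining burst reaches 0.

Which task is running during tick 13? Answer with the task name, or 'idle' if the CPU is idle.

running at tick 13 = G

t=0: queue=[A,C,E,G] q_used=0 → run A
t=1: queue=[A,C,E,G,D] q_used=1 → run A
t=2: queue=[A,C,E,G,D] q_used=2 → run A
t=3: queue=[A,C,E,G,D] q_used=3 → run A
t=4: queue=[C,E,G,D,A,H] q_used=0 → run C
t=5: queue=[C,E,G,D,A,H] q_used=1 → run C
t=6: queue=[C,E,G,D,A,H] q_used=2 → run C
t=7: queue=[E,G,D,A,H] q_used=0 → run E
t=8: queue=[E,G,D,A,H] q_used=1 → run E
t=9: queue=[E,G,D,A,H] q_used=2 → run E
t=10: queue=[E,G,D,A,H] q_used=3 → run E
t=11: queue=[G,D,A,H,E] q_used=0 → run G
t=12: queue=[G,D,A,H,E] q_used=1 → run G
t=13: queue=[G,D,A,H,E] q_used=2 → run G
t=14: queue=[G,D,A,H,E] q_used=3 → run G
t=15: queue=[D,A,H,E,G] q_used=0 → run D
t=16: queue=[D,A,H,E,G] q_used=1 → run D
t=17: queue=[D,A,H,E,G] q_used=2 → run D
t=18: queue=[A,H,E,G] q_used=0 → run A
t=19: queue=[A,H,E,G] q_used=1 → run A
t=20: queue=[A,H,E,G] q_used=2 → run A
t=21: queue=[H,E,G] q_used=0 → run H
t=22: queue=[H,E,G] q_used=1 → run H
t=23: queue=[H,E,G] q_used=2 → run H
t=24: queue=[E,G] q_used=0 → run E
t=25: queue=[E,G] q_used=1 → run E
t=26: queue=[E,G] q_used=2 → run E
t=27: queue=[G] q_used=0 → run G
t=28: (idle)
t=29: (idle)
t=30: (idle)
t=31: (idle)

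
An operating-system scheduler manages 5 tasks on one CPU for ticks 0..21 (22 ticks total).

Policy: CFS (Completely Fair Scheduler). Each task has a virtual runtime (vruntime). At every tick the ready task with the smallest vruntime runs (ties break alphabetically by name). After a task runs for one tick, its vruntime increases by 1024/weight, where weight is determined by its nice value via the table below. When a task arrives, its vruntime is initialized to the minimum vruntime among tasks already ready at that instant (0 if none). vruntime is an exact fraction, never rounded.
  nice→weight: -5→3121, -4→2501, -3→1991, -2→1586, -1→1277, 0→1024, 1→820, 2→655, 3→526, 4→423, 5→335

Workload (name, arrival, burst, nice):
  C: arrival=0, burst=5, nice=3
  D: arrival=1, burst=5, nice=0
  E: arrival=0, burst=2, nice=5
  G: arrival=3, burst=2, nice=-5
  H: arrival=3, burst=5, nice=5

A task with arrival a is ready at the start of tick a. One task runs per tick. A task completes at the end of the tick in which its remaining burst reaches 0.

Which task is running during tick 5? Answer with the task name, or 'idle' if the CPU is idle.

running at tick 5 = H

t=0: vr[C=0 E=0] → run C
t=1: vr[C=512/263 D=0 E=0] → run D
t=2: vr[C=512/263 D=1 E=0] → run E
t=3: vr[C=512/263 D=1 E=1024/335 G=1 H=1] → run D
t=4: vr[C=512/263 D=2 E=1024/335 G=1 H=1] → run G
t=5: vr[C=512/263 D=2 E=1024/335 G=4145/3121 H=1] → run H
t=6: vr[C=512/263 D=2 E=1024/335 G=4145/3121 H=1359/335] → run G
t=7: vr[C=512/263 D=2 E=1024/335 H=1359/335] → run C
t=8: vr[C=1024/263 D=2 E=1024/335 H=1359/335] → run D
t=9: vr[C=1024/263 D=3 E=1024/335 H=1359/335] → run D
t=10: vr[C=1024/263 D=4 E=1024/335 H=1359/335] → run E
t=11: vr[C=1024/263 D=4 H=1359/335] → run C
t=12: vr[C=1536/263 D=4 H=1359/335] → run D
t=13: vr[C=1536/263 H=1359/335] → run H
t=14: vr[C=1536/263 H=2383/335] → run C
t=15: vr[C=2048/263 H=2383/335] → run H
t=16: vr[C=2048/263 H=3407/335] → run C
t=17: vr[H=3407/335] → run H
t=18: vr[H=4431/335] → run H
t=19: (idle)
t=20: (idle)
t=21: (idle)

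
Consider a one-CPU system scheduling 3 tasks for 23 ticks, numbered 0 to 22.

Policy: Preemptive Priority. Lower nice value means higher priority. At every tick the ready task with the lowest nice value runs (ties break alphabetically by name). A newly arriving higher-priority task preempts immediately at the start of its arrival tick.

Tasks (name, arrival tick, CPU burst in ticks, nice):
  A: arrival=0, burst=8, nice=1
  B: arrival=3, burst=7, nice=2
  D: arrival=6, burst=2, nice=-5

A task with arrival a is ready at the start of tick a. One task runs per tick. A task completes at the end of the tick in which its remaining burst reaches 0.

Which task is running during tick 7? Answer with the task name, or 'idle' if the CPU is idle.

running at tick 7 = D

t=0: ready={A} → run A
t=1: ready={A} → run A
t=2: ready={A} → run A
t=3: ready={A,B} → run A
t=4: ready={A,B} → run A
t=5: ready={A,B} → run A
t=6: ready={A,B,D} → run D
t=7: ready={A,B,D} → run D
t=8: ready={A,B} → run A
t=9: ready={A,B} → run A
t=10: ready={B} → run B
t=11: ready={B} → run B
t=12: ready={B} → run B
t=13: ready={B} → run B
t=14: ready={B} → run B
t=15: ready={B} → run B
t=16: ready={B} → run B
t=17: (idle)
t=18: (idle)
t=19: (idle)
t=20: (idle)
t=21: (idle)
t=22: (idle)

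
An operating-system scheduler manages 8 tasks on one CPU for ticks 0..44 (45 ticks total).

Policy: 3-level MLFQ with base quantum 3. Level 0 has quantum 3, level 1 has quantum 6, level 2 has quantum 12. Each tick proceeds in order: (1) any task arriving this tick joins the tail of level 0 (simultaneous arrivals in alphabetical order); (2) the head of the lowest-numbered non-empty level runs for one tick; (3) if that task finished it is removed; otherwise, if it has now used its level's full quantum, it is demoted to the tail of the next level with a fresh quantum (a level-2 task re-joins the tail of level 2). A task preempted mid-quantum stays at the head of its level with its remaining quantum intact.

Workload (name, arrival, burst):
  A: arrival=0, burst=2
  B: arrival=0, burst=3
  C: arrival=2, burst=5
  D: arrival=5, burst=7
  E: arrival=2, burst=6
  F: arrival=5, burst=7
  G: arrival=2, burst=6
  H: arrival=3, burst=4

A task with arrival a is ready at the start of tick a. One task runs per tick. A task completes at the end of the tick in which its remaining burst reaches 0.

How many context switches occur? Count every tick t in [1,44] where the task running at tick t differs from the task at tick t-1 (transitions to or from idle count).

t=0: L0/L1/L2 = AB/-/- → run A
t=1: L0/L1/L2 = AB/-/- → run A
t=2: L0/L1/L2 = BCEG/-/- → run B
t=3: L0/L1/L2 = BCEGH/-/- → run B
t=4: L0/L1/L2 = BCEGH/-/- → run B
t=5: L0/L1/L2 = CEGHDF/-/- → run C
t=6: L0/L1/L2 = CEGHDF/-/- → run C
t=7: L0/L1/L2 = CEGHDF/-/- → run C
t=8: L0/L1/L2 = EGHDF/C/- → run E
t=9: L0/L1/L2 = EGHDF/C/- → run E
t=10: L0/L1/L2 = EGHDF/C/- → run E
t=11: L0/L1/L2 = GHDF/CE/- → run G
t=12: L0/L1/L2 = GHDF/CE/- → run G
t=13: L0/L1/L2 = GHDF/CE/- → run G
t=14: L0/L1/L2 = HDF/CEG/- → run H
t=15: L0/L1/L2 = HDF/CEG/- → run H
t=16: L0/L1/L2 = HDF/CEG/- → run H
t=17: L0/L1/L2 = DF/CEGH/- → run D
t=18: L0/L1/L2 = DF/CEGH/- → run D
t=19: L0/L1/L2 = DF/CEGH/- → run D
t=20: L0/L1/L2 = F/CEGHD/- → run F
t=21: L0/L1/L2 = F/CEGHD/- → run F
t=22: L0/L1/L2 = F/CEGHD/- → run F
t=23: L0/L1/L2 = -/CEGHDF/- → run C
t=24: L0/L1/L2 = -/CEGHDF/- → run C
t=25: L0/L1/L2 = -/EGHDF/- → run E
t=26: L0/L1/L2 = -/EGHDF/- → run E
t=27: L0/L1/L2 = -/EGHDF/- → run E
t=28: L0/L1/L2 = -/GHDF/- → run G
t=29: L0/L1/L2 = -/GHDF/- → run G
t=30: L0/L1/L2 = -/GHDF/- → run G
t=31: L0/L1/L2 = -/HDF/- → run H
t=32: L0/L1/L2 = -/DF/- → run D
t=33: L0/L1/L2 = -/DF/- → run D
t=34: L0/L1/L2 = -/DF/- → run D
t=35: L0/L1/L2 = -/DF/- → run D
t=36: L0/L1/L2 = -/F/- → run F
t=37: L0/L1/L2 = -/F/- → run F
t=38: L0/L1/L2 = -/F/- → run F
t=39: L0/L1/L2 = -/F/- → run F
t=40: (idle)
t=41: (idle)
t=42: (idle)
t=43: (idle)
t=44: (idle)

context switches = 14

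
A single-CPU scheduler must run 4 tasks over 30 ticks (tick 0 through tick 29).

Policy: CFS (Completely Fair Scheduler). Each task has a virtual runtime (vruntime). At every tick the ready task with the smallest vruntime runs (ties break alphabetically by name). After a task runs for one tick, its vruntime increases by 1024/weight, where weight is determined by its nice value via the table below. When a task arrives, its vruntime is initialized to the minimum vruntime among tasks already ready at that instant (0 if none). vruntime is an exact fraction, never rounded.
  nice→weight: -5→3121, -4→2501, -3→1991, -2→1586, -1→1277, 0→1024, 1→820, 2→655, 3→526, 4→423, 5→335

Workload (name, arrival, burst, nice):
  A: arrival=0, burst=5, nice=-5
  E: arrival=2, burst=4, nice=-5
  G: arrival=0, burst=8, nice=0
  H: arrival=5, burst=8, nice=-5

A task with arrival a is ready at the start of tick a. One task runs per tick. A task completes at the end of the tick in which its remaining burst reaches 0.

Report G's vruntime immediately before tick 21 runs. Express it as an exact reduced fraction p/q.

vruntime(G, start of tick 21) = 4/1

t=0: vr[A=0 G=0] → run A
t=1: vr[A=1024/3121 G=0] → run G
t=2: vr[A=1024/3121 E=1024/3121 G=1] → run A
t=3: vr[A=2048/3121 E=1024/3121 G=1] → run E
t=4: vr[A=2048/3121 E=2048/3121 G=1] → run A
t=5: vr[A=3072/3121 E=2048/3121 G=1 H=2048/3121] → run E
t=6: vr[A=3072/3121 E=3072/3121 G=1 H=2048/3121] → run H
t=7: vr[A=3072/3121 E=3072/3121 G=1 H=3072/3121] → run A
t=8: vr[A=4096/3121 E=3072/3121 G=1 H=3072/3121] → run E
t=9: vr[A=4096/3121 E=4096/3121 G=1 H=3072/3121] → run H
t=10: vr[A=4096/3121 E=4096/3121 G=1 H=4096/3121] → run G
t=11: vr[A=4096/3121 E=4096/3121 G=2 H=4096/3121] → run A
t=12: vr[E=4096/3121 G=2 H=4096/3121] → run E
t=13: vr[G=2 H=4096/3121] → run H
t=14: vr[G=2 H=5120/3121] → run H
t=15: vr[G=2 H=6144/3121] → run H
t=16: vr[G=2 H=7168/3121] → run G
t=17: vr[G=3 H=7168/3121] → run H
t=18: vr[G=3 H=8192/3121] → run H
t=19: vr[G=3 H=9216/3121] → run H
t=20: vr[G=3] → run G
t=21: vr[G=4] → run G
t=22: vr[G=5] → run G
t=23: vr[G=6] → run G
t=24: vr[G=7] → run G
t=25: (idle)
t=26: (idle)
t=27: (idle)
t=28: (idle)
t=29: (idle)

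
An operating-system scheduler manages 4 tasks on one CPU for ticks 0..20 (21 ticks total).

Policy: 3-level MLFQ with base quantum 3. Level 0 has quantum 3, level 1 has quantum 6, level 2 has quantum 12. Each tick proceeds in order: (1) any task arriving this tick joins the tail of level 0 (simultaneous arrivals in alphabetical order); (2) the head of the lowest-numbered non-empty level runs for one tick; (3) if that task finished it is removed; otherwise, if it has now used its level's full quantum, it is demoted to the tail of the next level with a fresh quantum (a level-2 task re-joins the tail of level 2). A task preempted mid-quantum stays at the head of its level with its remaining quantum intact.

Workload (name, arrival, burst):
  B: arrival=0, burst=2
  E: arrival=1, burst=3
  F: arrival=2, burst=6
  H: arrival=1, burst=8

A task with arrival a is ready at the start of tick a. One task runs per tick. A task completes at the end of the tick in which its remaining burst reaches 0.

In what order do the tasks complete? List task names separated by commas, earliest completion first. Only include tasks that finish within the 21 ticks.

t=0: L0/L1/L2 = B/-/- → run B
t=1: L0/L1/L2 = BEH/-/- → run B
t=2: L0/L1/L2 = EHF/-/- → run E
t=3: L0/L1/L2 = EHF/-/- → run E
t=4: L0/L1/L2 = EHF/-/- → run E
t=5: L0/L1/L2 = HF/-/- → run H
t=6: L0/L1/L2 = HF/-/- → run H
t=7: L0/L1/L2 = HF/-/- → run H
t=8: L0/L1/L2 = F/H/- → run F
t=9: L0/L1/L2 = F/H/- → run F
t=10: L0/L1/L2 = F/H/- → run F
t=11: L0/L1/L2 = -/HF/- → run H
t=12: L0/L1/L2 = -/HF/- → run H
t=13: L0/L1/L2 = -/HF/- → run H
t=14: L0/L1/L2 = -/HF/- → run H
t=15: L0/L1/L2 = -/HF/- → run H
t=16: L0/L1/L2 = -/F/- → run F
t=17: L0/L1/L2 = -/F/- → run F
t=18: L0/L1/L2 = -/F/- → run F
t=19: (idle)
t=20: (idle)

completion order = B, E, H, F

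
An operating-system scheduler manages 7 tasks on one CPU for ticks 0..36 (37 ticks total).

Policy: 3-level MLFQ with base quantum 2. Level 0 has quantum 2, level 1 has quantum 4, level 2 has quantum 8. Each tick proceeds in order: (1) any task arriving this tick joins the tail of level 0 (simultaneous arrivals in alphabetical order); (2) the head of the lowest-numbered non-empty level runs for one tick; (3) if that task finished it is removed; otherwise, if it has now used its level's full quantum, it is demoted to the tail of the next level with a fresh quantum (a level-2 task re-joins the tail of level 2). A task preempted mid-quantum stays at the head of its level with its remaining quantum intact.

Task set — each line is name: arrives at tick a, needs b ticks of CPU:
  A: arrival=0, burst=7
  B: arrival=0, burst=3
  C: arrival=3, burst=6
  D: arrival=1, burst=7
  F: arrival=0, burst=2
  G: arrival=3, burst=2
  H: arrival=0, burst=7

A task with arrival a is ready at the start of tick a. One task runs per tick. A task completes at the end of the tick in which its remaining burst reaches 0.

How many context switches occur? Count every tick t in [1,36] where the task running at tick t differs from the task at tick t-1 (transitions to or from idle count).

context switches = 15

t=0: L0/L1/L2 = ABFH/-/- → run A
t=1: L0/L1/L2 = ABFHD/-/- → run A
t=2: L0/L1/L2 = BFHD/A/- → run B
t=3: L0/L1/L2 = BFHDCG/A/- → run B
t=4: L0/L1/L2 = FHDCG/AB/- → run F
t=5: L0/L1/L2 = FHDCG/AB/- → run F
t=6: L0/L1/L2 = HDCG/AB/- → run H
t=7: L0/L1/L2 = HDCG/AB/- → run H
t=8: L0/L1/L2 = DCG/ABH/- → run D
t=9: L0/L1/L2 = DCG/ABH/- → run D
t=10: L0/L1/L2 = CG/ABHD/- → run C
t=11: L0/L1/L2 = CG/ABHD/- → run C
t=12: L0/L1/L2 = G/ABHDC/- → run G
t=13: L0/L1/L2 = G/ABHDC/- → run G
t=14: L0/L1/L2 = -/ABHDC/- → run A
t=15: L0/L1/L2 = -/ABHDC/- → run A
t=16: L0/L1/L2 = -/ABHDC/- → run A
t=17: L0/L1/L2 = -/ABHDC/- → run A
t=18: L0/L1/L2 = -/BHDC/A → run B
t=19: L0/L1/L2 = -/HDC/A → run H
t=20: L0/L1/L2 = -/HDC/A → run H
t=21: L0/L1/L2 = -/HDC/A → run H
t=22: L0/L1/L2 = -/HDC/A → run H
t=23: L0/L1/L2 = -/DC/AH → run D
t=24: L0/L1/L2 = -/DC/AH → run D
t=25: L0/L1/L2 = -/DC/AH → run D
t=26: L0/L1/L2 = -/DC/AH → run D
t=27: L0/L1/L2 = -/C/AHD → run C
t=28: L0/L1/L2 = -/C/AHD → run C
t=29: L0/L1/L2 = -/C/AHD → run C
t=30: L0/L1/L2 = -/C/AHD → run C
t=31: L0/L1/L2 = -/-/AHD → run A
t=32: L0/L1/L2 = -/-/HD → run H
t=33: L0/L1/L2 = -/-/D → run D
t=34: (idle)
t=35: (idle)
t=36: (idle)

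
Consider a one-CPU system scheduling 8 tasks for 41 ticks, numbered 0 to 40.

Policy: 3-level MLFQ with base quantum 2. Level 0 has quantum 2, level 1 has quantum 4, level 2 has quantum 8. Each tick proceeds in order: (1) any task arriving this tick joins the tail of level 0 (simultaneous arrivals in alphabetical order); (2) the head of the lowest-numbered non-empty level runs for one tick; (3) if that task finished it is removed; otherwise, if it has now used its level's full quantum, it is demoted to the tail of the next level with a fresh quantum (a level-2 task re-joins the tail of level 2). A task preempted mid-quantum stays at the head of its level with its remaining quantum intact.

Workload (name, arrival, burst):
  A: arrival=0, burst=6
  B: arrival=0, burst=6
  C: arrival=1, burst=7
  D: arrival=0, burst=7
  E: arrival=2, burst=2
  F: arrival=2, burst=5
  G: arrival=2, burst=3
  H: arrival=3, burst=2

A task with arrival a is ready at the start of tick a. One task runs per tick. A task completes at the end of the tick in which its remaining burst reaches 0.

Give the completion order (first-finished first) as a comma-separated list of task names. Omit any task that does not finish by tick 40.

t=0: L0/L1/L2 = ABD/-/- → run A
t=1: L0/L1/L2 = ABDC/-/- → run A
t=2: L0/L1/L2 = BDCEFG/A/- → run B
t=3: L0/L1/L2 = BDCEFGH/A/- → run B
t=4: L0/L1/L2 = DCEFGH/AB/- → run D
t=5: L0/L1/L2 = DCEFGH/AB/- → run D
t=6: L0/L1/L2 = CEFGH/ABD/- → run C
t=7: L0/L1/L2 = CEFGH/ABD/- → run C
t=8: L0/L1/L2 = EFGH/ABDC/- → run E
t=9: L0/L1/L2 = EFGH/ABDC/- → run E
t=10: L0/L1/L2 = FGH/ABDC/- → run F
t=11: L0/L1/L2 = FGH/ABDC/- → run F
t=12: L0/L1/L2 = GH/ABDCF/- → run G
t=13: L0/L1/L2 = GH/ABDCF/- → run G
t=14: L0/L1/L2 = H/ABDCFG/- → run H
t=15: L0/L1/L2 = H/ABDCFG/- → run H
t=16: L0/L1/L2 = -/ABDCFG/- → run A
t=17: L0/L1/L2 = -/ABDCFG/- → run A
t=18: L0/L1/L2 = -/ABDCFG/- → run A
t=19: L0/L1/L2 = -/ABDCFG/- → run A
t=20: L0/L1/L2 = -/BDCFG/- → run B
t=21: L0/L1/L2 = -/BDCFG/- → run B
t=22: L0/L1/L2 = -/BDCFG/- → run B
t=23: L0/L1/L2 = -/BDCFG/- → run B
t=24: L0/L1/L2 = -/DCFG/- → run D
t=25: L0/L1/L2 = -/DCFG/- → run D
t=26: L0/L1/L2 = -/DCFG/- → run D
t=27: L0/L1/L2 = -/DCFG/- → run D
t=28: L0/L1/L2 = -/CFG/D → run C
t=29: L0/L1/L2 = -/CFG/D → run C
t=30: L0/L1/L2 = -/CFG/D → run C
t=31: L0/L1/L2 = -/CFG/D → run C
t=32: L0/L1/L2 = -/FG/DC → run F
t=33: L0/L1/L2 = -/FG/DC → run F
t=34: L0/L1/L2 = -/FG/DC → run F
t=35: L0/L1/L2 = -/G/DC → run G
t=36: L0/L1/L2 = -/-/DC → run D
t=37: L0/L1/L2 = -/-/C → run C
t=38: (idle)
t=39: (idle)
t=40: (idle)

completion order = E, H, A, B, F, G, D, C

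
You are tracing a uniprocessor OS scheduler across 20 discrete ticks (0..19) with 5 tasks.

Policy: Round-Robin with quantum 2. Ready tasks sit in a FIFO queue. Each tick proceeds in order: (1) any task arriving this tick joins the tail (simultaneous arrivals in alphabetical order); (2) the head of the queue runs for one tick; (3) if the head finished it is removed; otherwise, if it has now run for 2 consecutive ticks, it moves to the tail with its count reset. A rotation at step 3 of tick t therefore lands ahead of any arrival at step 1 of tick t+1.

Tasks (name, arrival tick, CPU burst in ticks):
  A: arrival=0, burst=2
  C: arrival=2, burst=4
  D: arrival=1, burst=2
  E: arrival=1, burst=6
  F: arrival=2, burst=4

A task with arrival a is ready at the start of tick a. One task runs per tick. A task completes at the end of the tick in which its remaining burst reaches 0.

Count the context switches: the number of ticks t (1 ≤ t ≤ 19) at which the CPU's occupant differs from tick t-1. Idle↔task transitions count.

t=0: queue=[A] q_used=0 → run A
t=1: queue=[A,D,E] q_used=1 → run A
t=2: queue=[D,E,C,F] q_used=0 → run D
t=3: queue=[D,E,C,F] q_used=1 → run D
t=4: queue=[E,C,F] q_used=0 → run E
t=5: queue=[E,C,F] q_used=1 → run E
t=6: queue=[C,F,E] q_used=0 → run C
t=7: queue=[C,F,E] q_used=1 → run C
t=8: queue=[F,E,C] q_used=0 → run F
t=9: queue=[F,E,C] q_used=1 → run F
t=10: queue=[E,C,F] q_used=0 → run E
t=11: queue=[E,C,F] q_used=1 → run E
t=12: queue=[C,F,E] q_used=0 → run C
t=13: queue=[C,F,E] q_used=1 → run C
t=14: queue=[F,E] q_used=0 → run F
t=15: queue=[F,E] q_used=1 → run F
t=16: queue=[E] q_used=0 → run E
t=17: queue=[E] q_used=1 → run E
t=18: (idle)
t=19: (idle)

context switches = 9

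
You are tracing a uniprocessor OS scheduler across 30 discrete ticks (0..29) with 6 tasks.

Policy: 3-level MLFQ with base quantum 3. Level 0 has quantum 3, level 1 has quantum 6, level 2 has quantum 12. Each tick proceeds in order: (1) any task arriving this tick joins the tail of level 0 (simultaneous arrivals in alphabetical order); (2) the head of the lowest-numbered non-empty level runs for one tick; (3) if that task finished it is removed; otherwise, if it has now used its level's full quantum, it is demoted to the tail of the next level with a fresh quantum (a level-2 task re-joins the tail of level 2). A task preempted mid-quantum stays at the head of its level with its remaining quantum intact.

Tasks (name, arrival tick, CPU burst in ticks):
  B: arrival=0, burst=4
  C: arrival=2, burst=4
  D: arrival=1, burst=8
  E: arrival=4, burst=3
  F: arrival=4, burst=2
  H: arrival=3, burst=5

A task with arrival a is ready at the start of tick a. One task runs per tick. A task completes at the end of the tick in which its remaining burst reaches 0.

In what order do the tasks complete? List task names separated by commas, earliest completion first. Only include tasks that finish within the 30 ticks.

completion order = E, F, B, D, C, H

t=0: L0/L1/L2 = B/-/- → run B
t=1: L0/L1/L2 = BD/-/- → run B
t=2: L0/L1/L2 = BDC/-/- → run B
t=3: L0/L1/L2 = DCH/B/- → run D
t=4: L0/L1/L2 = DCHEF/B/- → run D
t=5: L0/L1/L2 = DCHEF/B/- → run D
t=6: L0/L1/L2 = CHEF/BD/- → run C
t=7: L0/L1/L2 = CHEF/BD/- → run C
t=8: L0/L1/L2 = CHEF/BD/- → run C
t=9: L0/L1/L2 = HEF/BDC/- → run H
t=10: L0/L1/L2 = HEF/BDC/- → run H
t=11: L0/L1/L2 = HEF/BDC/- → run H
t=12: L0/L1/L2 = EF/BDCH/- → run E
t=13: L0/L1/L2 = EF/BDCH/- → run E
t=14: L0/L1/L2 = EF/BDCH/- → run E
t=15: L0/L1/L2 = F/BDCH/- → run F
t=16: L0/L1/L2 = F/BDCH/- → run F
t=17: L0/L1/L2 = -/BDCH/- → run B
t=18: L0/L1/L2 = -/DCH/- → run D
t=19: L0/L1/L2 = -/DCH/- → run D
t=20: L0/L1/L2 = -/DCH/- → run D
t=21: L0/L1/L2 = -/DCH/- → run D
t=22: L0/L1/L2 = -/DCH/- → run D
t=23: L0/L1/L2 = -/CH/- → run C
t=24: L0/L1/L2 = -/H/- → run H
t=25: L0/L1/L2 = -/H/- → run H
t=26: (idle)
t=27: (idle)
t=28: (idle)
t=29: (idle)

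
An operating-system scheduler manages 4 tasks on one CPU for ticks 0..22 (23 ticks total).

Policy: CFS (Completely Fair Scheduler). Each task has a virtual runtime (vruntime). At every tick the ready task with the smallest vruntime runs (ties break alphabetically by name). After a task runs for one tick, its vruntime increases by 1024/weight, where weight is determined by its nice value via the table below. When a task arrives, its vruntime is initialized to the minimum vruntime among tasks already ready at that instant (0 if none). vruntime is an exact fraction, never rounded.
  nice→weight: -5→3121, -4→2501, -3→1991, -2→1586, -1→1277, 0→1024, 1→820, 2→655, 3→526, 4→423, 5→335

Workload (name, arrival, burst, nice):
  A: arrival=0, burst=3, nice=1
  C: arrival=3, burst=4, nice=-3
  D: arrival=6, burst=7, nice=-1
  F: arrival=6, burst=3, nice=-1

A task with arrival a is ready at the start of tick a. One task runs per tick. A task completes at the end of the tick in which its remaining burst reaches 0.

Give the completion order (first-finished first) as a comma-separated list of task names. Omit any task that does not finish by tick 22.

completion order = A, C, F, D

t=0: vr[A=0] → run A
t=1: vr[A=256/205] → run A
t=2: vr[A=512/205] → run A
t=3: vr[C=0] → run C
t=4: vr[C=1024/1991] → run C
t=5: vr[C=2048/1991] → run C
t=6: vr[C=3072/1991 D=3072/1991 F=3072/1991] → run C
t=7: vr[D=3072/1991 F=3072/1991] → run D
t=8: vr[D=5961728/2542507 F=3072/1991] → run F
t=9: vr[D=5961728/2542507 F=5961728/2542507] → run D
t=10: vr[D=8000512/2542507 F=5961728/2542507] → run F
t=11: vr[D=8000512/2542507 F=8000512/2542507] → run D
t=12: vr[D=10039296/2542507 F=8000512/2542507] → run F
t=13: vr[D=10039296/2542507] → run D
t=14: vr[D=12078080/2542507] → run D
t=15: vr[D=14116864/2542507] → run D
t=16: vr[D=16155648/2542507] → run D
t=17: (idle)
t=18: (idle)
t=19: (idle)
t=20: (idle)
t=21: (idle)
t=22: (idle)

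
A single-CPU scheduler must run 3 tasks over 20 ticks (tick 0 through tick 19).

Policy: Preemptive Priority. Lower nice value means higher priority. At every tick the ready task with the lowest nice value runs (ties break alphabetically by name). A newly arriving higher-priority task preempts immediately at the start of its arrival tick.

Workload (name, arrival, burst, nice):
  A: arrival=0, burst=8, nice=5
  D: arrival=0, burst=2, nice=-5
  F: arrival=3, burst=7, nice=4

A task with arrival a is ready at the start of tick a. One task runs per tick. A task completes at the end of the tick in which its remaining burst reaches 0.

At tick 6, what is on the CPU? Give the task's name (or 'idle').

t=0: ready={A,D} → run D
t=1: ready={A,D} → run D
t=2: ready={A} → run A
t=3: ready={A,F} → run F
t=4: ready={A,F} → run F
t=5: ready={A,F} → run F
t=6: ready={A,F} → run F
t=7: ready={A,F} → run F
t=8: ready={A,F} → run F
t=9: ready={A,F} → run F
t=10: ready={A} → run A
t=11: ready={A} → run A
t=12: ready={A} → run A
t=13: ready={A} → run A
t=14: ready={A} → run A
t=15: ready={A} → run A
t=16: ready={A} → run A
t=17: (idle)
t=18: (idle)
t=19: (idle)

running at tick 6 = F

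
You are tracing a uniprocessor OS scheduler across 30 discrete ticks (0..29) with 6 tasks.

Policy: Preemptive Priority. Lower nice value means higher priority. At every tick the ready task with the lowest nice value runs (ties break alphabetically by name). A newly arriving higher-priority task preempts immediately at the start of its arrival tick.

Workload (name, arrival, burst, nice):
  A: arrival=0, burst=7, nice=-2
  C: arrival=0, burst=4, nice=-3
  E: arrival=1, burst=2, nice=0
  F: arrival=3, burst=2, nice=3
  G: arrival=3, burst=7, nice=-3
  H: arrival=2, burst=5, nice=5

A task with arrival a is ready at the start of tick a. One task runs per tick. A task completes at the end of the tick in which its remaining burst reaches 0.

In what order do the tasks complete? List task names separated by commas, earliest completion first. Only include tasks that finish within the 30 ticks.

completion order = C, G, A, E, F, H

t=0: ready={A,C} → run C
t=1: ready={A,C,E} → run C
t=2: ready={A,C,E,H} → run C
t=3: ready={A,C,E,F,G,H} → run C
t=4: ready={A,E,F,G,H} → run G
t=5: ready={A,E,F,G,H} → run G
t=6: ready={A,E,F,G,H} → run G
t=7: ready={A,E,F,G,H} → run G
t=8: ready={A,E,F,G,H} → run G
t=9: ready={A,E,F,G,H} → run G
t=10: ready={A,E,F,G,H} → run G
t=11: ready={A,E,F,H} → run A
t=12: ready={A,E,F,H} → run A
t=13: ready={A,E,F,H} → run A
t=14: ready={A,E,F,H} → run A
t=15: ready={A,E,F,H} → run A
t=16: ready={A,E,F,H} → run A
t=17: ready={A,E,F,H} → run A
t=18: ready={E,F,H} → run E
t=19: ready={E,F,H} → run E
t=20: ready={F,H} → run F
t=21: ready={F,H} → run F
t=22: ready={H} → run H
t=23: ready={H} → run H
t=24: ready={H} → run H
t=25: ready={H} → run H
t=26: ready={H} → run H
t=27: (idle)
t=28: (idle)
t=29: (idle)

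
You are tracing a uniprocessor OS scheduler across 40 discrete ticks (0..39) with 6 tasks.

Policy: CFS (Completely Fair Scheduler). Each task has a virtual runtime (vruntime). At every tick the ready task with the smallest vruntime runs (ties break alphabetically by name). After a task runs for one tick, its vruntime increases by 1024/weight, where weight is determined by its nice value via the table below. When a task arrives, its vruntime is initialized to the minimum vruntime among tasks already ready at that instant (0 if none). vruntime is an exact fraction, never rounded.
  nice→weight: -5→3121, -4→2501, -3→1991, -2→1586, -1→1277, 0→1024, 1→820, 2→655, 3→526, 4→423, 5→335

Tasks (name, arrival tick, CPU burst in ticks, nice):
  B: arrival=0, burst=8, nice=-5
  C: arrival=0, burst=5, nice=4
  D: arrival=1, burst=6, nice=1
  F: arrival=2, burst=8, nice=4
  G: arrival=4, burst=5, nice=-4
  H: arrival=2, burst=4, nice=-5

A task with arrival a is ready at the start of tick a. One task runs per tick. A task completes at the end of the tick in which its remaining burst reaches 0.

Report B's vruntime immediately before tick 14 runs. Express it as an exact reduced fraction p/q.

t=0: vr[B=0 C=0] → run B
t=1: vr[B=1024/3121 C=0 D=0] → run C
t=2: vr[B=1024/3121 C=1024/423 D=0 F=0 H=0] → run D
t=3: vr[B=1024/3121 C=1024/423 D=256/205 F=0 H=0] → run F
t=4: vr[B=1024/3121 C=1024/423 D=256/205 F=1024/423 G=0 H=0] → run G
t=5: vr[B=1024/3121 C=1024/423 D=256/205 F=1024/423 G=1024/2501 H=0] → run H
t=6: vr[B=1024/3121 C=1024/423 D=256/205 F=1024/423 G=1024/2501 H=1024/3121] → run B
t=7: vr[B=2048/3121 C=1024/423 D=256/205 F=1024/423 G=1024/2501 H=1024/3121] → run H
t=8: vr[B=2048/3121 C=1024/423 D=256/205 F=1024/423 G=1024/2501 H=2048/3121] → run G
t=9: vr[B=2048/3121 C=1024/423 D=256/205 F=1024/423 G=2048/2501 H=2048/3121] → run B
t=10: vr[B=3072/3121 C=1024/423 D=256/205 F=1024/423 G=2048/2501 H=2048/3121] → run H
t=11: vr[B=3072/3121 C=1024/423 D=256/205 F=1024/423 G=2048/2501 H=3072/3121] → run G
t=12: vr[B=3072/3121 C=1024/423 D=256/205 F=1024/423 G=3072/2501 H=3072/3121] → run B
t=13: vr[B=4096/3121 C=1024/423 D=256/205 F=1024/423 G=3072/2501 H=3072/3121] → run H
t=14: vr[B=4096/3121 C=1024/423 D=256/205 F=1024/423 G=3072/2501] → run G
t=15: vr[B=4096/3121 C=1024/423 D=256/205 F=1024/423 G=4096/2501] → run D
t=16: vr[B=4096/3121 C=1024/423 D=512/205 F=1024/423 G=4096/2501] → run B
t=17: vr[B=5120/3121 C=1024/423 D=512/205 F=1024/423 G=4096/2501] → run G
t=18: vr[B=5120/3121 C=1024/423 D=512/205 F=1024/423] → run B
t=19: vr[B=6144/3121 C=1024/423 D=512/205 F=1024/423] → run B
t=20: vr[B=7168/3121 C=1024/423 D=512/205 F=1024/423] → run B
t=21: vr[C=1024/423 D=512/205 F=1024/423] → run C
t=22: vr[C=2048/423 D=512/205 F=1024/423] → run F
t=23: vr[C=2048/423 D=512/205 F=2048/423] → run D
t=24: vr[C=2048/423 D=768/205 F=2048/423] → run D
t=25: vr[C=2048/423 D=1024/205 F=2048/423] → run C
t=26: vr[C=1024/141 D=1024/205 F=2048/423] → run F
t=27: vr[C=1024/141 D=1024/205 F=1024/141] → run D
t=28: vr[C=1024/141 D=256/41 F=1024/141] → run D
t=29: vr[C=1024/141 F=1024/141] → run C
t=30: vr[C=4096/423 F=1024/141] → run F
t=31: vr[C=4096/423 F=4096/423] → run C
t=32: vr[F=4096/423] → run F
t=33: vr[F=5120/423] → run F
t=34: vr[F=2048/141] → run F
t=35: vr[F=7168/423] → run F
t=36: (idle)
t=37: (idle)
t=38: (idle)
t=39: (idle)

vruntime(B, start of tick 14) = 4096/3121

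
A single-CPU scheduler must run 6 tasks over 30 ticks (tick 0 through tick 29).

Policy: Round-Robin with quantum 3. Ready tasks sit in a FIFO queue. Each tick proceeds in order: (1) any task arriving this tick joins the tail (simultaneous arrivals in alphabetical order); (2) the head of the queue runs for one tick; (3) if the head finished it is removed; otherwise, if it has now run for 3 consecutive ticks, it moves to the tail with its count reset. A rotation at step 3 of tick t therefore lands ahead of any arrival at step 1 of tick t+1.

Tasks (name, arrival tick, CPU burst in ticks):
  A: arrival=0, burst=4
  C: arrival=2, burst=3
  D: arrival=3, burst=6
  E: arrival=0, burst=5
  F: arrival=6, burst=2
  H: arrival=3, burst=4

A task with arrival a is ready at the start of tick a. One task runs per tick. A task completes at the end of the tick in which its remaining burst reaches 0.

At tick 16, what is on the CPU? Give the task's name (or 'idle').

t=0: queue=[A,E] q_used=0 → run A
t=1: queue=[A,E] q_used=1 → run A
t=2: queue=[A,E,C] q_used=2 → run A
t=3: queue=[E,C,A,D,H] q_used=0 → run E
t=4: queue=[E,C,A,D,H] q_used=1 → run E
t=5: queue=[E,C,A,D,H] q_used=2 → run E
t=6: queue=[C,A,D,H,E,F] q_used=0 → run C
t=7: queue=[C,A,D,H,E,F] q_used=1 → run C
t=8: queue=[C,A,D,H,E,F] q_used=2 → run C
t=9: queue=[A,D,H,E,F] q_used=0 → run A
t=10: queue=[D,H,E,F] q_used=0 → run D
t=11: queue=[D,H,E,F] q_used=1 → run D
t=12: queue=[D,H,E,F] q_used=2 → run D
t=13: queue=[H,E,F,D] q_used=0 → run H
t=14: queue=[H,E,F,D] q_used=1 → run H
t=15: queue=[H,E,F,D] q_used=2 → run H
t=16: queue=[E,F,D,H] q_used=0 → run E
t=17: queue=[E,F,D,H] q_used=1 → run E
t=18: queue=[F,D,H] q_used=0 → run F
t=19: queue=[F,D,H] q_used=1 → run F
t=20: queue=[D,H] q_used=0 → run D
t=21: queue=[D,H] q_used=1 → run D
t=22: queue=[D,H] q_used=2 → run D
t=23: queue=[H] q_used=0 → run H
t=24: (idle)
t=25: (idle)
t=26: (idle)
t=27: (idle)
t=28: (idle)
t=29: (idle)

running at tick 16 = E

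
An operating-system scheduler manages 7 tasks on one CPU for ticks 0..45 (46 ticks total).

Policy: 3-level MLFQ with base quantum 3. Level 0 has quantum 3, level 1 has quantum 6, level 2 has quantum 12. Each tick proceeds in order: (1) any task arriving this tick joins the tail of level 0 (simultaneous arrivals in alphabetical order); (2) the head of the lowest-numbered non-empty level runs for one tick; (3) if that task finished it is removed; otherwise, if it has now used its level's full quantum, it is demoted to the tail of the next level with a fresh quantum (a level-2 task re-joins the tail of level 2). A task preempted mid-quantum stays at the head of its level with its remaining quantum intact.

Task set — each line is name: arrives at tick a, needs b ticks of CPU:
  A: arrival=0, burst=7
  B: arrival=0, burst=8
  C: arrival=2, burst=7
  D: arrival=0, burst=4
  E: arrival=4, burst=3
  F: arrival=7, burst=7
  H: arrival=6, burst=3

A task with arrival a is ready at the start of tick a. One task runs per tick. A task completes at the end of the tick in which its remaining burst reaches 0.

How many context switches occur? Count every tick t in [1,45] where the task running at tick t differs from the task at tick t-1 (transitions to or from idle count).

t=0: L0/L1/L2 = ABD/-/- → run A
t=1: L0/L1/L2 = ABD/-/- → run A
t=2: L0/L1/L2 = ABDC/-/- → run A
t=3: L0/L1/L2 = BDC/A/- → run B
t=4: L0/L1/L2 = BDCE/A/- → run B
t=5: L0/L1/L2 = BDCE/A/- → run B
t=6: L0/L1/L2 = DCEH/AB/- → run D
t=7: L0/L1/L2 = DCEHF/AB/- → run D
t=8: L0/L1/L2 = DCEHF/AB/- → run D
t=9: L0/L1/L2 = CEHF/ABD/- → run C
t=10: L0/L1/L2 = CEHF/ABD/- → run C
t=11: L0/L1/L2 = CEHF/ABD/- → run C
t=12: L0/L1/L2 = EHF/ABDC/- → run E
t=13: L0/L1/L2 = EHF/ABDC/- → run E
t=14: L0/L1/L2 = EHF/ABDC/- → run E
t=15: L0/L1/L2 = HF/ABDC/- → run H
t=16: L0/L1/L2 = HF/ABDC/- → run H
t=17: L0/L1/L2 = HF/ABDC/- → run H
t=18: L0/L1/L2 = F/ABDC/- → run F
t=19: L0/L1/L2 = F/ABDC/- → run F
t=20: L0/L1/L2 = F/ABDC/- → run F
t=21: L0/L1/L2 = -/ABDCF/- → run A
t=22: L0/L1/L2 = -/ABDCF/- → run A
t=23: L0/L1/L2 = -/ABDCF/- → run A
t=24: L0/L1/L2 = -/ABDCF/- → run A
t=25: L0/L1/L2 = -/BDCF/- → run B
t=26: L0/L1/L2 = -/BDCF/- → run B
t=27: L0/L1/L2 = -/BDCF/- → run B
t=28: L0/L1/L2 = -/BDCF/- → run B
t=29: L0/L1/L2 = -/BDCF/- → run B
t=30: L0/L1/L2 = -/DCF/- → run D
t=31: L0/L1/L2 = -/CF/- → run C
t=32: L0/L1/L2 = -/CF/- → run C
t=33: L0/L1/L2 = -/CF/- → run C
t=34: L0/L1/L2 = -/CF/- → run C
t=35: L0/L1/L2 = -/F/- → run F
t=36: L0/L1/L2 = -/F/- → run F
t=37: L0/L1/L2 = -/F/- → run F
t=38: L0/L1/L2 = -/F/- → run F
t=39: (idle)
t=40: (idle)
t=41: (idle)
t=42: (idle)
t=43: (idle)
t=44: (idle)
t=45: (idle)

context switches = 12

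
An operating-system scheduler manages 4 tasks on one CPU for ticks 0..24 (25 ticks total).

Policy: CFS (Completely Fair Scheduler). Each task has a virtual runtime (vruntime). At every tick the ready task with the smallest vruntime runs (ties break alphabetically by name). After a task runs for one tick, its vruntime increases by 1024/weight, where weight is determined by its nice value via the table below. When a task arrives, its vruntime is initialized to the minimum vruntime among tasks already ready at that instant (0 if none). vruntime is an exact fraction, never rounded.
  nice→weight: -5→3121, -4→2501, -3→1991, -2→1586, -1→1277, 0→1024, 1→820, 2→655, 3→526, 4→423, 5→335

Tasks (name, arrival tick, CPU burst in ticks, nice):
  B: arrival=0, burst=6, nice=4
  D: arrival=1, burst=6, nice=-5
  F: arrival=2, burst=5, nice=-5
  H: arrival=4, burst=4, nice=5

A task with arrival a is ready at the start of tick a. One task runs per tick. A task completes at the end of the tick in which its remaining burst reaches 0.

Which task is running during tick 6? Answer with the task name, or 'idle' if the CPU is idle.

running at tick 6 = H

t=0: vr[B=0] → run B
t=1: vr[B=1024/423 D=1024/423] → run B
t=2: vr[B=2048/423 D=1024/423 F=1024/423] → run D
t=3: vr[B=2048/423 D=3629056/1320183 F=1024/423] → run F
t=4: vr[B=2048/423 D=3629056/1320183 F=3629056/1320183 H=3629056/1320183] → run D
t=5: vr[B=2048/423 D=4062208/1320183 F=3629056/1320183 H=3629056/1320183] → run F
t=6: vr[B=2048/423 D=4062208/1320183 F=4062208/1320183 H=3629056/1320183] → run H
t=7: vr[B=2048/423 D=4062208/1320183 F=4062208/1320183 H=2567601152/442261305] → run D
t=8: vr[B=2048/423 D=4495360/1320183 F=4062208/1320183 H=2567601152/442261305] → run F
t=9: vr[B=2048/423 D=4495360/1320183 F=4495360/1320183 H=2567601152/442261305] → run D
t=10: vr[B=2048/423 D=4928512/1320183 F=4495360/1320183 H=2567601152/442261305] → run F
t=11: vr[B=2048/423 D=4928512/1320183 F=4928512/1320183 H=2567601152/442261305] → run D
t=12: vr[B=2048/423 D=5361664/1320183 F=4928512/1320183 H=2567601152/442261305] → run F
t=13: vr[B=2048/423 D=5361664/1320183 H=2567601152/442261305] → run D
t=14: vr[B=2048/423 H=2567601152/442261305] → run B
t=15: vr[B=1024/141 H=2567601152/442261305] → run H
t=16: vr[B=1024/141 H=3919468544/442261305] → run B
t=17: vr[B=4096/423 H=3919468544/442261305] → run H
t=18: vr[B=4096/423 H=5271335936/442261305] → run B
t=19: vr[B=5120/423 H=5271335936/442261305] → run H
t=20: vr[B=5120/423] → run B
t=21: (idle)
t=22: (idle)
t=23: (idle)
t=24: (idle)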